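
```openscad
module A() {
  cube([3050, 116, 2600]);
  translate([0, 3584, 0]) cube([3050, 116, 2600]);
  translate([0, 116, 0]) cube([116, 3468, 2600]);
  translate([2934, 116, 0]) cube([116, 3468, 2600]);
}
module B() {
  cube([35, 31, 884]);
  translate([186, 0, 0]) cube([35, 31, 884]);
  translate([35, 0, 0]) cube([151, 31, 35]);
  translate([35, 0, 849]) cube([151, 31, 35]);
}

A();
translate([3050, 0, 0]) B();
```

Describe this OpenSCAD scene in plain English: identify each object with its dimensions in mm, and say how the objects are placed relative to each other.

A is the wall frame of a small rectangular building: four walls, each 2600 mm tall and 116 mm thick, enclosing a footprint 3050 mm (x) by 3700 mm (y) outside-to-outside, with no floor or roof. The front and back walls (the −y and +y sides) span the full width; the two side walls fit between them.

B is a picture frame with a 151×814 mm rectangular opening (x by z) and a uniform 35 mm border on every side. Frame depth is 31 mm along y. It is built from two vertical stiles running the full outside height and two horizontal rails spanning the gap between the stiles.

The picture frame is against the house frame's +x side, with their −y faces flush.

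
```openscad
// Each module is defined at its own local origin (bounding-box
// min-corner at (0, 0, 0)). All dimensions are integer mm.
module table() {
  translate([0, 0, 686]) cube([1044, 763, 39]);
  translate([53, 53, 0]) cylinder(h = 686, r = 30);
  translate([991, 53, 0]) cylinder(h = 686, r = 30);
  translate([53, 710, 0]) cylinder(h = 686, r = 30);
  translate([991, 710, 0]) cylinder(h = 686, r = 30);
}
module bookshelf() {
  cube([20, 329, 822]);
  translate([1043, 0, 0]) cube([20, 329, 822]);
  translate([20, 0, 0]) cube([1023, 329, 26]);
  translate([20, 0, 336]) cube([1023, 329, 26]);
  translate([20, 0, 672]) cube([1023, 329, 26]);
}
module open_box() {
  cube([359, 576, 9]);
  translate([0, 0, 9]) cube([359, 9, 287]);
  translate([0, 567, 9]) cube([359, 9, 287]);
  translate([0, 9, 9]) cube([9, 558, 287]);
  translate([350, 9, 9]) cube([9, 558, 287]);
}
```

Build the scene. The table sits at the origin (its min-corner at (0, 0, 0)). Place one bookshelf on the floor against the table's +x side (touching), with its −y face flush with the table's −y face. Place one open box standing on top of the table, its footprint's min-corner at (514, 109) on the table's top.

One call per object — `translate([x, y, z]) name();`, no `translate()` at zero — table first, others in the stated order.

table();
translate([1044, 0, 0]) bookshelf();
translate([514, 109, 725]) open_box();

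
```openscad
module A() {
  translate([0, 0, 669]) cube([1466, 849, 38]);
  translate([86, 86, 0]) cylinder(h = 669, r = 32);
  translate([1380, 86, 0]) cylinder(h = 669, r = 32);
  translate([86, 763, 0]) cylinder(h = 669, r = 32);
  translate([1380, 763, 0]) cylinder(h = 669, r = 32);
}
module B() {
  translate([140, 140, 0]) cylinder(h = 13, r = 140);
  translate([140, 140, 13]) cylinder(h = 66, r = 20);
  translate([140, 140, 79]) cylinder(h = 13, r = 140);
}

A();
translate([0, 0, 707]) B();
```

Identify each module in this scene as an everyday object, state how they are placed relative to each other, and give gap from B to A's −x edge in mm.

A is a table. B is a spool. The spool is on top of the table. The gap from the spool to the table's −x edge is 0 mm.

The spool's min-x is at 0; the table's min-x is 0; gap = 0 mm.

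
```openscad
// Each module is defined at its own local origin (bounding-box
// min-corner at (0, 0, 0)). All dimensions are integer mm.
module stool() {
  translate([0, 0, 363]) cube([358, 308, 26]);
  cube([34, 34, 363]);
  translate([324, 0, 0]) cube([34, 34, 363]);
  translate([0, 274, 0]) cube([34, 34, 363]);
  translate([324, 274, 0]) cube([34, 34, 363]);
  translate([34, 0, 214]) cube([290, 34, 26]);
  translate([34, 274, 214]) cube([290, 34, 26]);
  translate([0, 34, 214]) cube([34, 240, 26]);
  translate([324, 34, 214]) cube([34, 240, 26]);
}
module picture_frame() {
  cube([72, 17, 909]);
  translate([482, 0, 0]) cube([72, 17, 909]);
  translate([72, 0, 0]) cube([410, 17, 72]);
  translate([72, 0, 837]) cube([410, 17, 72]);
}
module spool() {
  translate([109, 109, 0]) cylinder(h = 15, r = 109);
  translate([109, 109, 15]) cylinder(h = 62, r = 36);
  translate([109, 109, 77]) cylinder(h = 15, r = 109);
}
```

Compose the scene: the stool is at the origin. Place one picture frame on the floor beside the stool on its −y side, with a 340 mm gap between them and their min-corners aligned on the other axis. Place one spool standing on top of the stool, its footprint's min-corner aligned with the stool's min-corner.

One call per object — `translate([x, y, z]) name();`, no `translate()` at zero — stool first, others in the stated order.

stool();
translate([0, -357, 0]) picture_frame();
translate([0, 0, 389]) spool();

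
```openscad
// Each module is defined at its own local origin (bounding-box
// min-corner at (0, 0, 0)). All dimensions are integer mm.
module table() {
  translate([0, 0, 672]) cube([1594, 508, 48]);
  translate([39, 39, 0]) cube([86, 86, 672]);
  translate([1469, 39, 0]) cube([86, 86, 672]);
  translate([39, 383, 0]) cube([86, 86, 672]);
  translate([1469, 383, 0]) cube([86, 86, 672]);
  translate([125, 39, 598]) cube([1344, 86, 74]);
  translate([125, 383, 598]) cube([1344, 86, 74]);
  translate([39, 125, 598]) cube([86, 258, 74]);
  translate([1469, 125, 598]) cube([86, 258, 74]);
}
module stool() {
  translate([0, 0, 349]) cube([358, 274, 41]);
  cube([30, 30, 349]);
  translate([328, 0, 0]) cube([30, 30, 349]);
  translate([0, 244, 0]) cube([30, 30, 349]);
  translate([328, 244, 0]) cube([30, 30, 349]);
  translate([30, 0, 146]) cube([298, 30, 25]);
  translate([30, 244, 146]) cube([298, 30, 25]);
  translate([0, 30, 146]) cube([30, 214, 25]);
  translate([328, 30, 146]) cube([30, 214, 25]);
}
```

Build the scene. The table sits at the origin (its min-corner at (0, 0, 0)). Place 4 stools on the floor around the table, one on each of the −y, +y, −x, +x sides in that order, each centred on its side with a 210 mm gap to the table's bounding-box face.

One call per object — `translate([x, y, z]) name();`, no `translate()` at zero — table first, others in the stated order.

table();
translate([618, -484, 0]) stool();
translate([618, 718, 0]) stool();
translate([-568, 117, 0]) stool();
translate([1804, 117, 0]) stool();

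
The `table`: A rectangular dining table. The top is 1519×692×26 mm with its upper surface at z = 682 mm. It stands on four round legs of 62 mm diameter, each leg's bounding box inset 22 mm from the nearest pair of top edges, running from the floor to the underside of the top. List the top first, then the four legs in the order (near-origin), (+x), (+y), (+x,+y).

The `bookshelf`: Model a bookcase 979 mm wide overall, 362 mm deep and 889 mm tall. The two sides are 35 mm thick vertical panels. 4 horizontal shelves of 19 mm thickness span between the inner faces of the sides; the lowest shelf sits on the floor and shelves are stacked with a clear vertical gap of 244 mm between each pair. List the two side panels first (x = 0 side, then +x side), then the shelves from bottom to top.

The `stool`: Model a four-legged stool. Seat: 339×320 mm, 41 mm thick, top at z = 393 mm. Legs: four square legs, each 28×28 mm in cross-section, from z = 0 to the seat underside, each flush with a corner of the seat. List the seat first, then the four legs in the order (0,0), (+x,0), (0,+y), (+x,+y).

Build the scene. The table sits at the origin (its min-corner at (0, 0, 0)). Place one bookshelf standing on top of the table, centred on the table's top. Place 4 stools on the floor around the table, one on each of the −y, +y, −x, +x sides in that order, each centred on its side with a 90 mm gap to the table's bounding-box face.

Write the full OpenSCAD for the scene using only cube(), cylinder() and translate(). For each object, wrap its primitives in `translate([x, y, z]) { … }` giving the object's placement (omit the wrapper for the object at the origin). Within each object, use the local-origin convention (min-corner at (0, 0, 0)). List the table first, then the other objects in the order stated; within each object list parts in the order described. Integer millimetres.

translate([0, 0, 656]) cube([1519, 692, 26]);
translate([53, 53, 0]) cylinder(h = 656, r = 31);
translate([1466, 53, 0]) cylinder(h = 656, r = 31);
translate([53, 639, 0]) cylinder(h = 656, r = 31);
translate([1466, 639, 0]) cylinder(h = 656, r = 31);
translate([270, 165, 682]) {
  cube([35, 362, 889]);
  translate([944, 0, 0]) cube([35, 362, 889]);
  translate([35, 0, 0]) cube([909, 362, 19]);
  translate([35, 0, 263]) cube([909, 362, 19]);
  translate([35, 0, 526]) cube([909, 362, 19]);
  translate([35, 0, 789]) cube([909, 362, 19]);
}
translate([590, -410, 0]) {
  translate([0, 0, 352]) cube([339, 320, 41]);
  cube([28, 28, 352]);
  translate([311, 0, 0]) cube([28, 28, 352]);
  translate([0, 292, 0]) cube([28, 28, 352]);
  translate([311, 292, 0]) cube([28, 28, 352]);
}
translate([590, 782, 0]) {
  translate([0, 0, 352]) cube([339, 320, 41]);
  cube([28, 28, 352]);
  translate([311, 0, 0]) cube([28, 28, 352]);
  translate([0, 292, 0]) cube([28, 28, 352]);
  translate([311, 292, 0]) cube([28, 28, 352]);
}
translate([-429, 186, 0]) {
  translate([0, 0, 352]) cube([339, 320, 41]);
  cube([28, 28, 352]);
  translate([311, 0, 0]) cube([28, 28, 352]);
  translate([0, 292, 0]) cube([28, 28, 352]);
  translate([311, 292, 0]) cube([28, 28, 352]);
}
translate([1609, 186, 0]) {
  translate([0, 0, 352]) cube([339, 320, 41]);
  cube([28, 28, 352]);
  translate([311, 0, 0]) cube([28, 28, 352]);
  translate([0, 292, 0]) cube([28, 28, 352]);
  translate([311, 292, 0]) cube([28, 28, 352]);
}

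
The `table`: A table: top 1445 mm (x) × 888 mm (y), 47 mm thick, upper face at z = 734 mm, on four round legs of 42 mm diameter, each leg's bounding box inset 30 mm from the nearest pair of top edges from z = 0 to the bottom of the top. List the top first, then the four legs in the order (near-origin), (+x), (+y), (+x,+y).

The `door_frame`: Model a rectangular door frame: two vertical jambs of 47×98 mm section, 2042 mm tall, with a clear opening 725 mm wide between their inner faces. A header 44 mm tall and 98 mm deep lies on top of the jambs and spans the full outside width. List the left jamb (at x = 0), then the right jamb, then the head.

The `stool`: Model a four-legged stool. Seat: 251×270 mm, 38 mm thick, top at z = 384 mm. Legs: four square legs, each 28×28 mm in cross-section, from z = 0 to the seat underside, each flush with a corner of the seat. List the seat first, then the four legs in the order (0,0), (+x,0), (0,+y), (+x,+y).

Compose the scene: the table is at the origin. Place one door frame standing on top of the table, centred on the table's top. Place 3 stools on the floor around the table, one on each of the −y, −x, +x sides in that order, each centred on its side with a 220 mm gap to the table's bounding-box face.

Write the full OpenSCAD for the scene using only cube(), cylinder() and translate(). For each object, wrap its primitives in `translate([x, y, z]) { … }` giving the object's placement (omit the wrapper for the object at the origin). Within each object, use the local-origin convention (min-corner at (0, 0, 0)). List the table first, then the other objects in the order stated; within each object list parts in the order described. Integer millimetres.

translate([0, 0, 687]) cube([1445, 888, 47]);
translate([51, 51, 0]) cylinder(h = 687, r = 21);
translate([1394, 51, 0]) cylinder(h = 687, r = 21);
translate([51, 837, 0]) cylinder(h = 687, r = 21);
translate([1394, 837, 0]) cylinder(h = 687, r = 21);
translate([313, 395, 734]) {
  cube([47, 98, 2042]);
  translate([772, 0, 0]) cube([47, 98, 2042]);
  translate([0, 0, 2042]) cube([819, 98, 44]);
}
translate([597, -490, 0]) {
  translate([0, 0, 346]) cube([251, 270, 38]);
  cube([28, 28, 346]);
  translate([223, 0, 0]) cube([28, 28, 346]);
  translate([0, 242, 0]) cube([28, 28, 346]);
  translate([223, 242, 0]) cube([28, 28, 346]);
}
translate([-471, 309, 0]) {
  translate([0, 0, 346]) cube([251, 270, 38]);
  cube([28, 28, 346]);
  translate([223, 0, 0]) cube([28, 28, 346]);
  translate([0, 242, 0]) cube([28, 28, 346]);
  translate([223, 242, 0]) cube([28, 28, 346]);
}
translate([1665, 309, 0]) {
  translate([0, 0, 346]) cube([251, 270, 38]);
  cube([28, 28, 346]);
  translate([223, 0, 0]) cube([28, 28, 346]);
  translate([0, 242, 0]) cube([28, 28, 346]);
  translate([223, 242, 0]) cube([28, 28, 346]);
}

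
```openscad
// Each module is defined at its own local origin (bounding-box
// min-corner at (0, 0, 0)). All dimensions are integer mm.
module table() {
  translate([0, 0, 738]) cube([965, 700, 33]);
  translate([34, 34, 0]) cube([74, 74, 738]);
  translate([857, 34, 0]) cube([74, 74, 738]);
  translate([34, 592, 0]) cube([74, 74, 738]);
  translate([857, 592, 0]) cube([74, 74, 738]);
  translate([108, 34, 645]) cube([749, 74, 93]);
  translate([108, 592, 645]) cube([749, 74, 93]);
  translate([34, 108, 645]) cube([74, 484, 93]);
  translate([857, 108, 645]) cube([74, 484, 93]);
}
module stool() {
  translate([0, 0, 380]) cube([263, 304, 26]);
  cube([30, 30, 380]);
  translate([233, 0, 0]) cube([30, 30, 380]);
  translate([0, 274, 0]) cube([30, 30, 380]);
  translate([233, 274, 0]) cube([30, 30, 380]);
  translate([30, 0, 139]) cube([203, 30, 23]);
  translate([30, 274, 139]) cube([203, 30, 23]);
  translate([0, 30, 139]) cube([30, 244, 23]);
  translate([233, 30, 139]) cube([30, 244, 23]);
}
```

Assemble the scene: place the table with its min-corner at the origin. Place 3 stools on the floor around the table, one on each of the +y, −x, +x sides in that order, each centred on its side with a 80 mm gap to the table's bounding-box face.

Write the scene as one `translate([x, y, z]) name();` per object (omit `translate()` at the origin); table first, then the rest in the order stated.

table();
translate([351, 780, 0]) stool();
translate([-343, 198, 0]) stool();
translate([1045, 198, 0]) stool();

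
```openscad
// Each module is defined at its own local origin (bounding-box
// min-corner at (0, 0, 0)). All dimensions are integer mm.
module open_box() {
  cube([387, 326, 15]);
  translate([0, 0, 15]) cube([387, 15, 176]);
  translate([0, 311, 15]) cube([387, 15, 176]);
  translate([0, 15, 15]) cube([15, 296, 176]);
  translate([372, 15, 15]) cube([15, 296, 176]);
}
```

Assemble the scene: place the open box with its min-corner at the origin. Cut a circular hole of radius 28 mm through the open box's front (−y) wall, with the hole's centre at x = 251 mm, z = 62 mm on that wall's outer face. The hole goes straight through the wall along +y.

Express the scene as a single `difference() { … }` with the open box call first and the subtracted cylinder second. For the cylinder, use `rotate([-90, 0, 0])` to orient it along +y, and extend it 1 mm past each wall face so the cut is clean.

difference() {
  open_box();
  translate([251, -1, 62]) rotate([-90, 0, 0]) cylinder(h = 17, r = 28);
}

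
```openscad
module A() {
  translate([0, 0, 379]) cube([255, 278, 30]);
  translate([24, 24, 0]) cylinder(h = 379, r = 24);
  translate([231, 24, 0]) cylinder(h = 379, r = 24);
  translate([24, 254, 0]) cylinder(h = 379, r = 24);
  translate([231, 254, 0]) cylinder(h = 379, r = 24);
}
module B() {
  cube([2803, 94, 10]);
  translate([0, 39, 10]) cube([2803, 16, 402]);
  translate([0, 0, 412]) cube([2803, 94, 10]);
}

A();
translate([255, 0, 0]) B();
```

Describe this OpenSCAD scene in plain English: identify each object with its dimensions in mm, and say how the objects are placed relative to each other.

A is a simple wooden stool: a rectangular seat 255 mm (x) by 278 mm (y), 30 mm thick, top face at z = 409 mm, on four round legs, each 48 mm in diameter. The legs rest on z = 0, each leg's axis is inset half a diameter from the nearest pair of seat edges (so the leg's bounding box is flush with the corner).

B is an I-beam lying along x, 2803 mm long. Overall section height 422 mm. Two flanges 94 mm wide (y) and 10 mm thick, one on the floor and one at the top; a web 16 mm thick runs between them, centred on the flange width.

The I-beam is against the stool's +x side, with their −y faces flush.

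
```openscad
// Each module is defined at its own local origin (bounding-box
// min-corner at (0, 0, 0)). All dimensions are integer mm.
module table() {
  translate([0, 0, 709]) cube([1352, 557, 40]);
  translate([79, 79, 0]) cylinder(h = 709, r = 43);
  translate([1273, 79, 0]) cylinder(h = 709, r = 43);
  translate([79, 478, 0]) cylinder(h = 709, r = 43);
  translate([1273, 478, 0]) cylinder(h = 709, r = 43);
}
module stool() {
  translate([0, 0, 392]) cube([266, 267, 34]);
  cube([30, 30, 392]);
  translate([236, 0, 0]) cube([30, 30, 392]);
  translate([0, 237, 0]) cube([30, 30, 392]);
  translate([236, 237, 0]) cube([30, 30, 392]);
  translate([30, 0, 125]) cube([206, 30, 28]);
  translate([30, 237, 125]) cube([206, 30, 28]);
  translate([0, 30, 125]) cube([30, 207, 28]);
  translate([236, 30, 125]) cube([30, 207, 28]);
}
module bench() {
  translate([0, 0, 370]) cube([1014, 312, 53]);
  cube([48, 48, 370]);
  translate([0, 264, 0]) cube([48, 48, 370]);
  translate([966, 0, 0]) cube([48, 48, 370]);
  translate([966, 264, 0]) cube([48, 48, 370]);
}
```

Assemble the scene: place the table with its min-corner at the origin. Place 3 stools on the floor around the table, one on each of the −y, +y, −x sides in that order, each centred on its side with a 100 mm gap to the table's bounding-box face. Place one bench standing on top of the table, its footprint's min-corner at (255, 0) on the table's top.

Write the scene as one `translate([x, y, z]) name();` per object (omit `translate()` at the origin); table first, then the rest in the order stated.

table();
translate([543, -367, 0]) stool();
translate([543, 657, 0]) stool();
translate([-366, 145, 0]) stool();
translate([255, 0, 749]) bench();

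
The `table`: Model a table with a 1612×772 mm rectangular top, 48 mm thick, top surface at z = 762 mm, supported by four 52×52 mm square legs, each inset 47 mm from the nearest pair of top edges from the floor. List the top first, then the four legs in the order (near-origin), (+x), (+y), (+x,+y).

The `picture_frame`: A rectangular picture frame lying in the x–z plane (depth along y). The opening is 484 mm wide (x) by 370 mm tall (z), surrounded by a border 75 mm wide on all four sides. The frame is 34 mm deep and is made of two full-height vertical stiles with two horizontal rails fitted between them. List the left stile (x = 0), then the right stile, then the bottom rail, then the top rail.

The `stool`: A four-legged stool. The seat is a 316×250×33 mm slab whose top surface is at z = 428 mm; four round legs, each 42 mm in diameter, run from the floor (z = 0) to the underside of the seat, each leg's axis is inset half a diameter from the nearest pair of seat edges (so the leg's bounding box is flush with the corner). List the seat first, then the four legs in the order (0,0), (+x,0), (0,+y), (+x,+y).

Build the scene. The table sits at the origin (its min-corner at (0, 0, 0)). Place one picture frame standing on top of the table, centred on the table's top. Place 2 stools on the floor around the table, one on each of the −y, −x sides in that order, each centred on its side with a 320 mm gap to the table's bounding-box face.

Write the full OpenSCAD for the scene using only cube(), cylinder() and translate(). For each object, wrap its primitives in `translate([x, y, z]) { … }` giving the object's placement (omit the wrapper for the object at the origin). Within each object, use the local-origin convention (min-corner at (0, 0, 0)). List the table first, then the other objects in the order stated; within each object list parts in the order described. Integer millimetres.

translate([0, 0, 714]) cube([1612, 772, 48]);
translate([47, 47, 0]) cube([52, 52, 714]);
translate([1513, 47, 0]) cube([52, 52, 714]);
translate([47, 673, 0]) cube([52, 52, 714]);
translate([1513, 673, 0]) cube([52, 52, 714]);
translate([489, 369, 762]) {
  cube([75, 34, 520]);
  translate([559, 0, 0]) cube([75, 34, 520]);
  translate([75, 0, 0]) cube([484, 34, 75]);
  translate([75, 0, 445]) cube([484, 34, 75]);
}
translate([648, -570, 0]) {
  translate([0, 0, 395]) cube([316, 250, 33]);
  translate([21, 21, 0]) cylinder(h = 395, r = 21);
  translate([295, 21, 0]) cylinder(h = 395, r = 21);
  translate([21, 229, 0]) cylinder(h = 395, r = 21);
  translate([295, 229, 0]) cylinder(h = 395, r = 21);
}
translate([-636, 261, 0]) {
  translate([0, 0, 395]) cube([316, 250, 33]);
  translate([21, 21, 0]) cylinder(h = 395, r = 21);
  translate([295, 21, 0]) cylinder(h = 395, r = 21);
  translate([21, 229, 0]) cylinder(h = 395, r = 21);
  translate([295, 229, 0]) cylinder(h = 395, r = 21);
}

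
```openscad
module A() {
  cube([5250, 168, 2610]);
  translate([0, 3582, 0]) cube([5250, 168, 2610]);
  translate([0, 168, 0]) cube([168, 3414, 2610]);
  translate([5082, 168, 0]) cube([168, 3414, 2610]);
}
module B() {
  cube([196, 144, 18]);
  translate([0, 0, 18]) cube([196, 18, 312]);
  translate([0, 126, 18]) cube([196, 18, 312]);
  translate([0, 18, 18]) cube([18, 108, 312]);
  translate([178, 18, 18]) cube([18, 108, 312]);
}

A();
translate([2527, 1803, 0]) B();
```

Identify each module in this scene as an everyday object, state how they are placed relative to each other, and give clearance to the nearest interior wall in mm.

Clearances: x = 2359, y = 1635; minimum 1635 mm.

A is a house frame. B is an open box. The open box sits inside the house frame, centred. The clearance to the nearest interior wall is 1635 mm.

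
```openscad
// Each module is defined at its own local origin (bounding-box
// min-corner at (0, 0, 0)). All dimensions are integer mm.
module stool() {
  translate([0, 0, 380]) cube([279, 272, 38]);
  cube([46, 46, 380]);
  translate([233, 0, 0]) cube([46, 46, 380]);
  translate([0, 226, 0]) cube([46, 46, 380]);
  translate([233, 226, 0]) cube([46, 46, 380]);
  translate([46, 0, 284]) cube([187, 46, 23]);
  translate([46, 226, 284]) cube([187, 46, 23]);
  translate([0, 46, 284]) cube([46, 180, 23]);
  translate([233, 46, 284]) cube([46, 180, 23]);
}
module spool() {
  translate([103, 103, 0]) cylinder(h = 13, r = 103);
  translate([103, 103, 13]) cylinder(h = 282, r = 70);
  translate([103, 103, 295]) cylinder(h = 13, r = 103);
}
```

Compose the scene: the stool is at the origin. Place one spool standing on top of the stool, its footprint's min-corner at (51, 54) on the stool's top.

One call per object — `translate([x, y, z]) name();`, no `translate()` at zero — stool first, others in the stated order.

stool();
translate([51, 54, 418]) spool();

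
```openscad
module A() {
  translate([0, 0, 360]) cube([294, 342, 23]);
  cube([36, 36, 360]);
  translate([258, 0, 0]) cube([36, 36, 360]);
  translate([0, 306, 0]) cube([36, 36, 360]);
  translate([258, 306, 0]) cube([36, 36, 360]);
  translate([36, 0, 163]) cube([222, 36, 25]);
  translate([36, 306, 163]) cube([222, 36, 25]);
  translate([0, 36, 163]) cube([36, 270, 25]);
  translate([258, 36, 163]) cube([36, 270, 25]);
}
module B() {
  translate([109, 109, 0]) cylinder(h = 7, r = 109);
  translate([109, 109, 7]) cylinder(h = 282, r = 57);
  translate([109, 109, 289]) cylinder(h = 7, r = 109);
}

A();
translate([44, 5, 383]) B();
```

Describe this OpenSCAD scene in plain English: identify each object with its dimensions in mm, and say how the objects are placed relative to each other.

A is a simple wooden stool: a rectangular seat 294 mm (x) by 342 mm (y), 23 mm thick, top face at z = 383 mm, on four square legs, each 36×36 mm in cross-section. The legs rest on z = 0, each flush with a corner of the seat. Four stretchers, 36 mm wide and 25 mm tall, connect adjacent legs with their undersides at z = 163 mm, each running between the inner faces of the legs it joins and aligned with the legs' outer faces on the other axis.

B is a spool: two coaxial disc flanges of radius 109 mm and thickness 7 mm, joined by a core cylinder of radius 57 mm and height 282 mm. The lower flange rests on z = 0 and the three cylinders share a vertical axis.

The spool is on top of the stool.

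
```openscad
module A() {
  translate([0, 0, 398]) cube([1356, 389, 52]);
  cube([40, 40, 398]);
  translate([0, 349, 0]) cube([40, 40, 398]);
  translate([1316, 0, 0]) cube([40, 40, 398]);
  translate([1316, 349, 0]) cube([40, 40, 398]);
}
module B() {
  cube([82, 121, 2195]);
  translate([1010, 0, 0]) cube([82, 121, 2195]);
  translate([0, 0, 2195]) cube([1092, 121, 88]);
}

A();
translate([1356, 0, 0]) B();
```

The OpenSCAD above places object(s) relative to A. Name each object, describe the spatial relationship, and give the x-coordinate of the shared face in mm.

A is a bench. B is a door frame. The door frame is against the bench's +x side, with their −y faces flush. The x-coordinate of the shared face is 1356 mm.

The bench's +x face and the door frame's −x face are both at x = 1356 mm.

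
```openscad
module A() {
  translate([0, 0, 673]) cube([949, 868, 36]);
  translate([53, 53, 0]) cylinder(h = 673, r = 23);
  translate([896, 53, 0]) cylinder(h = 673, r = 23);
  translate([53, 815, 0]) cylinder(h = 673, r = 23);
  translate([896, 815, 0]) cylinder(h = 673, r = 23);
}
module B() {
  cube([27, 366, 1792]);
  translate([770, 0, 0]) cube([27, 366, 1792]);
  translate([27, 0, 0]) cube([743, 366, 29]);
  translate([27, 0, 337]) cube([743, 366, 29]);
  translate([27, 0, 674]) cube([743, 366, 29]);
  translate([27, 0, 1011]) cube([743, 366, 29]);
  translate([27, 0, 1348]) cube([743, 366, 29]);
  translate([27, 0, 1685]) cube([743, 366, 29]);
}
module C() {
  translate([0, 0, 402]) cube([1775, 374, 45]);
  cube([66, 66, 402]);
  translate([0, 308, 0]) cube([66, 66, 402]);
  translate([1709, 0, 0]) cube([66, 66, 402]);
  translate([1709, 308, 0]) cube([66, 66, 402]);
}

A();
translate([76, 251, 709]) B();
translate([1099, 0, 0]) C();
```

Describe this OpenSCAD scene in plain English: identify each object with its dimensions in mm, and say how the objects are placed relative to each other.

A is a table with a 949×868 mm rectangular top, 36 mm thick, top surface at z = 709 mm, supported by four round legs of 46 mm diameter, each leg's bounding box inset 30 mm from the nearest pair of top edges, running from the floor.

B is an open bookshelf. Two side panels, each 27 mm thick, 366 mm deep and 1792 mm tall, stand 797 mm apart (outside-to-outside). Between them sit 6 shelves, each 29 mm thick and 366 mm deep, spanning the full gap between the sides. The bottom shelf rests on the floor (its underside at z = 0) and the clear gap between one shelf's top and the next shelf's underside is 308 mm.

C is a bench: a 1775×374 mm seat slab, 45 mm thick, top at z = 447 mm, on four 66×66 mm square legs flush with the seat corners and standing on z = 0.

The bookshelf is on top of the table, centred. The bench is on the floor beside the table on its +x side.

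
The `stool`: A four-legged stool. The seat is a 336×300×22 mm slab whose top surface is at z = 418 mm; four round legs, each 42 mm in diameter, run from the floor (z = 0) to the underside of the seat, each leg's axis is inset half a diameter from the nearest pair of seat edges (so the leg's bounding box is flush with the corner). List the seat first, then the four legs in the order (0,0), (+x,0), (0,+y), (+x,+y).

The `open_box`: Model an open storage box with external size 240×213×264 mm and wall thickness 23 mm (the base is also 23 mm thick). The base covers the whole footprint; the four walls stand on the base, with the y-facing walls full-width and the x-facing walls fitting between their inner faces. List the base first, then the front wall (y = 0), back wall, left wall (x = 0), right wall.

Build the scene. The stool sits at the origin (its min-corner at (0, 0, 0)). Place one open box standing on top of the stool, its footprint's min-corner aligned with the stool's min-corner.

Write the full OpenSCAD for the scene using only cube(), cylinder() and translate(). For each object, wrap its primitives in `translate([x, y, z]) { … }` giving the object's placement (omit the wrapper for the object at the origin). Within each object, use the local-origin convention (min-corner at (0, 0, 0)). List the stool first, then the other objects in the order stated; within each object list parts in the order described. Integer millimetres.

translate([0, 0, 396]) cube([336, 300, 22]);
translate([21, 21, 0]) cylinder(h = 396, r = 21);
translate([315, 21, 0]) cylinder(h = 396, r = 21);
translate([21, 279, 0]) cylinder(h = 396, r = 21);
translate([315, 279, 0]) cylinder(h = 396, r = 21);
translate([0, 0, 418]) {
  cube([240, 213, 23]);
  translate([0, 0, 23]) cube([240, 23, 241]);
  translate([0, 190, 23]) cube([240, 23, 241]);
  translate([0, 23, 23]) cube([23, 167, 241]);
  translate([217, 23, 23]) cube([23, 167, 241]);
}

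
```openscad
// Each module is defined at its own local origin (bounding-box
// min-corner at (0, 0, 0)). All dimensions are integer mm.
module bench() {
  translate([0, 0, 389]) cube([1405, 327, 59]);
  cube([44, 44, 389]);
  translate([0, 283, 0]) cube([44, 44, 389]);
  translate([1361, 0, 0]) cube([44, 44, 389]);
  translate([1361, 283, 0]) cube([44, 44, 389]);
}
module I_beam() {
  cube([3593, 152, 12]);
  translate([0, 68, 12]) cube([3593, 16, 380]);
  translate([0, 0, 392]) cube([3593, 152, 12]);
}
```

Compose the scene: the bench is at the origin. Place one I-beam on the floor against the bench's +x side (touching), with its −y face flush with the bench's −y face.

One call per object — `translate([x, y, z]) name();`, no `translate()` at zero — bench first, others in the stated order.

bench();
translate([1405, 0, 0]) I_beam();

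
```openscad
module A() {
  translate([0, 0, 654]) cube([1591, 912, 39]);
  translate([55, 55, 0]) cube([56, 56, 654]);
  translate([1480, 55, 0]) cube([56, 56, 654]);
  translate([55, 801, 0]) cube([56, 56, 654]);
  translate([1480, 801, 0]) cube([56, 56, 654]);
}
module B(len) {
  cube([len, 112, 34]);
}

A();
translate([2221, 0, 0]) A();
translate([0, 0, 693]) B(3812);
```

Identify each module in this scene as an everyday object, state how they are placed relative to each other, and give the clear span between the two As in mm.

Second table starts at x = 2221; first ends at x = 1591; clear span = 2221 − 1591 = 630 mm.

A is a table. B is a beam. A beam spans the tops of two tables. The clear span between the two tables is 630 mm.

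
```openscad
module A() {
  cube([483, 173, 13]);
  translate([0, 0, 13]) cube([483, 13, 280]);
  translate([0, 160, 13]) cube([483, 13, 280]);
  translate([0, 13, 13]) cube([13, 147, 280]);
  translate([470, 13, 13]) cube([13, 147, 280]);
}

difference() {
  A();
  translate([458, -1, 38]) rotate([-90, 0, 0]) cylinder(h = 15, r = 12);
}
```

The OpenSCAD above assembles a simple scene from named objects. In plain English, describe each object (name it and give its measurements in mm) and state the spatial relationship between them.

A is an open-topped rectangular box: outside dimensions 483×173×293 mm, with a uniform wall and base thickness of 13 mm. The base is a full 483×173 slab on the floor; four walls sit on top of the base. The front and back walls (the −y and +y sides) span the full width; the two side walls fit between them.

The open box has a circular hole of radius 12 mm through its front wall, centred at (x = 458, z = 38).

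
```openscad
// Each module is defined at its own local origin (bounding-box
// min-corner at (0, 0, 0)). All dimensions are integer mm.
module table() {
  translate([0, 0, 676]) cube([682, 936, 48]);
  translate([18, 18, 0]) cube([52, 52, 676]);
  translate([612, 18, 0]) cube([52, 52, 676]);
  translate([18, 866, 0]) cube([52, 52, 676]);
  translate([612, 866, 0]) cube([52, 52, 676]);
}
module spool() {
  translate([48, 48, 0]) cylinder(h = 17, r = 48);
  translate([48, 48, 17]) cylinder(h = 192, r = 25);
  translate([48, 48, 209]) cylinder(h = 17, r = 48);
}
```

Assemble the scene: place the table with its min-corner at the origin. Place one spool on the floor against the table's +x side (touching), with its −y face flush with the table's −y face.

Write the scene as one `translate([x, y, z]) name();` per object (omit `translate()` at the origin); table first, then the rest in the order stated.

table();
translate([682, 0, 0]) spool();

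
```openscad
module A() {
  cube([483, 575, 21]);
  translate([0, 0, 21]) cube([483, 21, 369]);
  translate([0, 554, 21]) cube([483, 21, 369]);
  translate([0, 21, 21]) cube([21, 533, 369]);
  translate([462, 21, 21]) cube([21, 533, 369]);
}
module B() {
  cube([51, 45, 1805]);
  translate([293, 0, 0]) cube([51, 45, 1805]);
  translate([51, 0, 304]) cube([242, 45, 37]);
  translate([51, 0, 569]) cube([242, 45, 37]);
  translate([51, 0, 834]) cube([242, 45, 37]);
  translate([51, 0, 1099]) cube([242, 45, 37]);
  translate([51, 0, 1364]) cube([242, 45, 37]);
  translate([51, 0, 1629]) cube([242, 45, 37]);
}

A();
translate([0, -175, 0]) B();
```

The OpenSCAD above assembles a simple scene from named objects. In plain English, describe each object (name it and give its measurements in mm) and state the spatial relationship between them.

A is an open-topped rectangular box: outside dimensions 483×575×390 mm, with a uniform wall and base thickness of 21 mm. The base is a full 483×575 slab on the floor; four walls sit on top of the base. The front and back walls (the −y and +y sides) span the full width; the two side walls fit between them.

B is a straight ladder. Two 51×45 mm vertical rails, 1805 mm tall, stand 344 mm apart (outside-to-outside) with their front faces coplanar on the −y side. 6 rungs, each 45 mm deep and 37 mm tall, span between the inner faces of the rails, front faces flush with the rails. The lowest rung's underside is at z = 304 mm and rungs are spaced 265 mm apart (underside to underside).

The ladder is on the floor beside the open box on its −y side.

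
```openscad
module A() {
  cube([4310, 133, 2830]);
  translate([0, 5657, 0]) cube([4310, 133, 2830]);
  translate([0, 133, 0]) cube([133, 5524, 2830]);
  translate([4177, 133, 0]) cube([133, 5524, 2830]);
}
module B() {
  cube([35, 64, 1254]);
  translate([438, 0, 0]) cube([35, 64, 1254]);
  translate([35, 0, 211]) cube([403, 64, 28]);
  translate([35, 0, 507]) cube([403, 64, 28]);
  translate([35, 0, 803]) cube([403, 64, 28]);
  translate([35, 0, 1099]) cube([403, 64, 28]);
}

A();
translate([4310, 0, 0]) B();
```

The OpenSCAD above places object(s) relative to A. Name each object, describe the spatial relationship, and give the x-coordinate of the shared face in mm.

The house frame's +x face and the ladder's −x face are both at x = 4310 mm.

A is a house frame. B is a ladder. The ladder is against the house frame's +x side, with their −y faces flush. The x-coordinate of the shared face is 4310 mm.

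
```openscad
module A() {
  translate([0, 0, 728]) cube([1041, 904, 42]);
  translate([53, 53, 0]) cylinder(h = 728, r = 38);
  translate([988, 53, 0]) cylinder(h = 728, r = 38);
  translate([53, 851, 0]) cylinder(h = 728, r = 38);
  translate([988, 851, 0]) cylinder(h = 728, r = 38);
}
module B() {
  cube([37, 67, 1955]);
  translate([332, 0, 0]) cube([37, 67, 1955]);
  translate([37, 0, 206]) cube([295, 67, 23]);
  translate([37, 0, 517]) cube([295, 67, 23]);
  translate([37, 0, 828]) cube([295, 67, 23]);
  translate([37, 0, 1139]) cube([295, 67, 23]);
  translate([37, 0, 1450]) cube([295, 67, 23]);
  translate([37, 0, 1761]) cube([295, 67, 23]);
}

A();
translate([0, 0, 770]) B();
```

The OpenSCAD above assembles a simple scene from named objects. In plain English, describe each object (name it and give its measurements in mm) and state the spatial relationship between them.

A is a table: top 1041 mm (x) × 904 mm (y), 42 mm thick, upper face at z = 770 mm, on four round legs of 76 mm diameter, each leg's bounding box inset 15 mm from the nearest pair of top edges, running from z = 0 to the bottom of the top.

B is a straight ladder. Two 37×67 mm vertical rails, 1955 mm tall, stand 369 mm apart (outside-to-outside) with their front faces coplanar on the −y side. 6 rungs, each 67 mm deep and 23 mm tall, span between the inner faces of the rails, front faces flush with the rails. The lowest rung's underside is at z = 206 mm and rungs are spaced 311 mm apart (underside to underside).

The ladder is on top of the table.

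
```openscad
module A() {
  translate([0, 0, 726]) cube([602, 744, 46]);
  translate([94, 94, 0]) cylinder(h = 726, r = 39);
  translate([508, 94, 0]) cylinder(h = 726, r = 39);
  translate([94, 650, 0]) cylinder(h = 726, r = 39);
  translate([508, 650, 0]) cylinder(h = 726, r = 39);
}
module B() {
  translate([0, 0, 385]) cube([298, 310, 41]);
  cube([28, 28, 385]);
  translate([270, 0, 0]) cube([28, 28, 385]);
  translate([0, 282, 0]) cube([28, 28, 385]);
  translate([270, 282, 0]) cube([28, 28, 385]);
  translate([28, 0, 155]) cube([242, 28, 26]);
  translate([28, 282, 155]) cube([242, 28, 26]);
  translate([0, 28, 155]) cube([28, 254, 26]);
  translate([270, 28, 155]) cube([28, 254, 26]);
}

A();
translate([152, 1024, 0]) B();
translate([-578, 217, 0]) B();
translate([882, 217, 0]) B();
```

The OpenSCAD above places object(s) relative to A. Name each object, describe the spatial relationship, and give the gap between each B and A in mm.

A is a table. B is a stool. Three stools sit around the table at the +y, −x, +x sides. The gap between each stool and the table is 280 mm.

Each stool's nearest face is 280 mm from the table's bounding box.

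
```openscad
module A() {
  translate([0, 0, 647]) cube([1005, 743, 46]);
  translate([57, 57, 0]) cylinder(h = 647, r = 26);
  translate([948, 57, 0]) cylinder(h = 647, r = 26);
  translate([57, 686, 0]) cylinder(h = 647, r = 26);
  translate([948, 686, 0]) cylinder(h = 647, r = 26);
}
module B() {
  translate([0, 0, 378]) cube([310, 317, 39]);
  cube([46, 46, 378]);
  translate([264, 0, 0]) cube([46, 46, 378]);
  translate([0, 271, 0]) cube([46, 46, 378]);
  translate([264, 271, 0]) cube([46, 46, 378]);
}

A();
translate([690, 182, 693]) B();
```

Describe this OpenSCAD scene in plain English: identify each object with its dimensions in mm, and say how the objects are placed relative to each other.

A is a table with a 1005×743 mm rectangular top, 46 mm thick, top surface at z = 693 mm, supported by four round legs of 52 mm diameter, each leg's bounding box inset 31 mm from the nearest pair of top edges, running from the floor.

B is a four-legged stool. The seat is a 310×317×39 mm slab whose top surface is at z = 417 mm; four square legs, each 46×46 mm in cross-section, run from the floor (z = 0) to the underside of the seat, each flush with a corner of the seat.

The stool is on top of the table.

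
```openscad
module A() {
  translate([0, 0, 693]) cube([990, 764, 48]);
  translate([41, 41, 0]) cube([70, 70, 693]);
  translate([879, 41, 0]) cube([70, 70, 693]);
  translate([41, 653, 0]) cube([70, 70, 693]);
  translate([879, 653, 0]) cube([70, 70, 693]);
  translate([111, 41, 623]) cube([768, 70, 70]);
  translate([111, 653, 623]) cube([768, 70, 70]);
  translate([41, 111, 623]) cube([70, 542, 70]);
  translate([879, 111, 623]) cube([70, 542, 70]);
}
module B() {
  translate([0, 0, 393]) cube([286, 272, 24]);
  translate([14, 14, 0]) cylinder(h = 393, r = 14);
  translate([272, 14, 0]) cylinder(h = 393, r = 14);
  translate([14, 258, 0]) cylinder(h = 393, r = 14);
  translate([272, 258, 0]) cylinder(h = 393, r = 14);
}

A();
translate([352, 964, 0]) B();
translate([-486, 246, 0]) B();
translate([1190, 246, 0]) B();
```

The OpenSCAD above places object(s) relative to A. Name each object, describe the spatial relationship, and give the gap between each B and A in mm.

A is a table. B is a stool. Three stools sit around the table at the +y, −x, +x sides. The gap between each stool and the table is 200 mm.

Each stool's nearest face is 200 mm from the table's bounding box.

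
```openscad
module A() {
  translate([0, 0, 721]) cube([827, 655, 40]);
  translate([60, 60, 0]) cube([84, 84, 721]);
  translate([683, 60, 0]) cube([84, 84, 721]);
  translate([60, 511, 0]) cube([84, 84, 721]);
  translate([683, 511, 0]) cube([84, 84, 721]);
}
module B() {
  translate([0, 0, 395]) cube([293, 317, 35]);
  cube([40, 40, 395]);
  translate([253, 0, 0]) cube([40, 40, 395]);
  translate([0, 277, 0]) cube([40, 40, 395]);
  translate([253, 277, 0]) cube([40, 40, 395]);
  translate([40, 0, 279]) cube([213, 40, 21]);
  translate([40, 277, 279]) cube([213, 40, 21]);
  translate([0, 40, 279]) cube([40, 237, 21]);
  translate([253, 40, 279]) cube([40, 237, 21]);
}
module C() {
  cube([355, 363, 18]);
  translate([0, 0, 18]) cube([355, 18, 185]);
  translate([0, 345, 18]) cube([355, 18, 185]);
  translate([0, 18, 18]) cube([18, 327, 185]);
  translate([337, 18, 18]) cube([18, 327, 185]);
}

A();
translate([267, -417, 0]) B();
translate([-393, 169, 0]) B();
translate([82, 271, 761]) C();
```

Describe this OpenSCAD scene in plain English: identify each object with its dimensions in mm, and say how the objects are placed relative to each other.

A is a table with a 827×655 mm rectangular top, 40 mm thick, top surface at z = 761 mm, supported by four 84×84 mm square legs, each inset 60 mm from the nearest pair of top edges, running from the floor.

B is a simple wooden stool: a rectangular seat 293 mm (x) by 317 mm (y), 35 mm thick, top face at z = 430 mm, on four square legs, each 40×40 mm in cross-section. The legs rest on z = 0, each flush with a corner of the seat. Four stretchers, 40 mm wide and 21 mm tall, connect adjacent legs with their undersides at z = 279 mm, each running between the inner faces of the legs it joins and aligned with the legs' outer faces on the other axis.

C is an open-topped rectangular box: outside dimensions 355×363×203 mm, with a uniform wall and base thickness of 18 mm. The base is a full 355×363 slab on the floor; four walls sit on top of the base. The front and back walls (the −y and +y sides) span the full width; the two side walls fit between them.

Two stools sit around the table at the −y, −x sides. The open box is on top of the table.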